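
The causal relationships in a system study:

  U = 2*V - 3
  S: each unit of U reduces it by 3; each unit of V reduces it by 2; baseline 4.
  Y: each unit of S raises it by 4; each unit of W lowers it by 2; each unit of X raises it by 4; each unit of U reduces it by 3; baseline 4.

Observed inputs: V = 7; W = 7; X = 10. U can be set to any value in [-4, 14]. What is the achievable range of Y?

Intervening on U fixes its value directly, overriding its dependence on V.
Substituting into the S equation gives S = -3*U - 10.
Substituting into the Y equation gives Y = -15*U - 10.
Linear in U, so extremes are at the endpoints: U = -4 gives Y = 50; U = 14 gives Y = -220.

-220 to 50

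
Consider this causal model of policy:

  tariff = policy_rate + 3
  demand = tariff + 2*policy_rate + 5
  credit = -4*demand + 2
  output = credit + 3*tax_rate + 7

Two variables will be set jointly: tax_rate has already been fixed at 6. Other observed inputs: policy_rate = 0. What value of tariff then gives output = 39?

With tax_rate held at 6:
Intervening on tariff fixes its value directly, overriding its dependence on policy_rate.
Substituting into the demand equation gives demand = tariff + 5.
Substituting into the credit equation gives credit = -4*tariff - 18.
output becomes -4*tariff + 7.
Solve -4*tariff + 7 = 39: tariff = (39 - 7) / -4 = -8.

tariff = -8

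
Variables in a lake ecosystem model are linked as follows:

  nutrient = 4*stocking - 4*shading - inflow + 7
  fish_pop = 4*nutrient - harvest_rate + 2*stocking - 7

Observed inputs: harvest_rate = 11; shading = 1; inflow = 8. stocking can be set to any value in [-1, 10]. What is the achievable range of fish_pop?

Substituting into the nutrient equation gives nutrient = 4*stocking - 5.
So fish_pop = 18*stocking - 38.
Linear in stocking, so extremes are at the endpoints: stocking = -1 gives fish_pop = -56; stocking = 10 gives fish_pop = 142.

-56 to 142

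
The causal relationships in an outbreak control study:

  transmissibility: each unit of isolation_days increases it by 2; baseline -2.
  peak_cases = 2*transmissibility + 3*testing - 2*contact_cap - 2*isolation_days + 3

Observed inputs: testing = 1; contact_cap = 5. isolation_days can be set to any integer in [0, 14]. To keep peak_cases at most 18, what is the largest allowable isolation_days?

isolation_days = 13

Substituting into the peak_cases equation gives peak_cases = 2*isolation_days - 8.
Require 2*isolation_days - 8 ≤ 18, so isolation_days ≤ 13.
The largest integer in [0, 14] satisfying this is 13.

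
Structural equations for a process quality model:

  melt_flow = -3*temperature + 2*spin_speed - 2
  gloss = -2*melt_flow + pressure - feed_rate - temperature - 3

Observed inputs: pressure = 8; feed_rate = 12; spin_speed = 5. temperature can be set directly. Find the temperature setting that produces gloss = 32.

Substituting into the melt_flow equation gives melt_flow = -3*temperature + 8.
So gloss = 5*temperature - 23.
Solve 5*temperature - 23 = 32: temperature = (32 + 23) / 5 = 11.

temperature = 11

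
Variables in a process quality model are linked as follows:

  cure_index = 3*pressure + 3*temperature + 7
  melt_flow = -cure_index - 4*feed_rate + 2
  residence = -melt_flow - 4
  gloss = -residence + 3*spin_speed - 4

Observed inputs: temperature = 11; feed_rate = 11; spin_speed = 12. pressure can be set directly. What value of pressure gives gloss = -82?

Substituting into the cure_index equation gives cure_index = 3*pressure + 40.
melt_flow becomes -3*pressure - 82.
So residence = 3*pressure + 78.
This gives gloss = -3*pressure - 46.
Solve -3*pressure - 46 = -82: pressure = (-82 + 46) / -3 = 12.

pressure = 12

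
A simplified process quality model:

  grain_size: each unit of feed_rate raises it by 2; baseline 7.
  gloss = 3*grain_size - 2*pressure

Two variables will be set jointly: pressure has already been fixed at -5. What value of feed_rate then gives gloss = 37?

feed_rate = 1

With pressure held at -5:
Substituting into the gloss equation gives gloss = 6*feed_rate + 31.
Solve 6*feed_rate + 31 = 37: feed_rate = (37 - 31) / 6 = 1.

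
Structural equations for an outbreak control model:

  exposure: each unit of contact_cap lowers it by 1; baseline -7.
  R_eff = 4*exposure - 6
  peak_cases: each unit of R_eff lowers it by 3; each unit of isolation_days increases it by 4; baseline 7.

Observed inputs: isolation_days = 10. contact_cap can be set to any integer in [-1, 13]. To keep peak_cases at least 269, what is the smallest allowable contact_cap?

Substituting into the R_eff equation gives R_eff = -4*contact_cap - 34.
This gives peak_cases = 12*contact_cap + 149.
Require 12*contact_cap + 149 ≥ 269, so contact_cap ≥ 10.
The smallest integer in [-1, 13] satisfying this is 10.

contact_cap = 10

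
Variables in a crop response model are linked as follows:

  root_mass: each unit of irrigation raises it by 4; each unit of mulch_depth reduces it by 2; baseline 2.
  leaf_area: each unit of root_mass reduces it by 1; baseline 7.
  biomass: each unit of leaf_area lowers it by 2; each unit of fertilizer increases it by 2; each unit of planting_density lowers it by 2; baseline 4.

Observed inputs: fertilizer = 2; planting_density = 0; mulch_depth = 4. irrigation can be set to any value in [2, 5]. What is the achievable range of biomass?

-2 to 22

Substituting into the root_mass equation gives root_mass = 4*irrigation - 6.
So leaf_area = -4*irrigation + 13.
Substituting into the biomass equation gives biomass = 8*irrigation - 18.
Linear in irrigation, so extremes are at the endpoints: irrigation = 2 gives biomass = -2; irrigation = 5 gives biomass = 22.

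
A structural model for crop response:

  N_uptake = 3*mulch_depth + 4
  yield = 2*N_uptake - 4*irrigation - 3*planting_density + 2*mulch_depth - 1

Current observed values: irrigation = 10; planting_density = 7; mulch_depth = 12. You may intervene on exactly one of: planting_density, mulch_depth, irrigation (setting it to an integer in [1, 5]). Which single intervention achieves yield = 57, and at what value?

Intervening on planting_density: with other inputs at their observed values, yield = -3*planting_density + 63. Solving for 57 gives planting_density = 2, within [1, 5].
Intervening on mulch_depth: yield = 8*mulch_depth - 54. Reaching 57 requires mulch_depth = 111/8, not an integer.
Intervening on irrigation: yield = -4*irrigation + 82. Reaching 57 requires irrigation = 25/4, not an integer.

set planting_density = 2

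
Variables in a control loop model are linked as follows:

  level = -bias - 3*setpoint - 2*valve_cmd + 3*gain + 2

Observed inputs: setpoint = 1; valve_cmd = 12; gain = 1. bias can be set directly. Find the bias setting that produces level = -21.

bias = -1

Substituting into the level equation gives level = -bias - 22.
Solve -bias - 22 = -21: bias = (-21 + 22) / -1 = -1.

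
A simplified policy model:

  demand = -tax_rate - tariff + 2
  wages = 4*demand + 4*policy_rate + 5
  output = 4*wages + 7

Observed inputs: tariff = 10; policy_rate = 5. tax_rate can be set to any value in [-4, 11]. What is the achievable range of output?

Substituting into the demand equation gives demand = -tax_rate - 8.
wages becomes -4*tax_rate - 7.
So output = -16*tax_rate - 21.
Linear in tax_rate, so extremes are at the endpoints: tax_rate = -4 gives output = 43; tax_rate = 11 gives output = -197.

-197 to 43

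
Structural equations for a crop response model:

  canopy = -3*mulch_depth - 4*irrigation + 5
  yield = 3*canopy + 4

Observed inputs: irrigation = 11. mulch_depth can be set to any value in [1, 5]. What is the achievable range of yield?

-158 to -122

Substituting into the canopy equation gives canopy = -3*mulch_depth - 39.
This gives yield = -9*mulch_depth - 113.
Linear in mulch_depth, so extremes are at the endpoints: mulch_depth = 1 gives yield = -122; mulch_depth = 5 gives yield = -158.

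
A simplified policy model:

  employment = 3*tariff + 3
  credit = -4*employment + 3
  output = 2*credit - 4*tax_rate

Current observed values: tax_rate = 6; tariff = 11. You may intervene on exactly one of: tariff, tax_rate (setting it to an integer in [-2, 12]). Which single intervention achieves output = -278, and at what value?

Intervening on tariff: output = -24*tariff - 42. Reaching -278 requires tariff = 59/6, not an integer.
Intervening on tax_rate: with other inputs at their observed values, output = -4*tax_rate - 282. Solving for -278 gives tax_rate = -1, within [-2, 12].

set tax_rate = -1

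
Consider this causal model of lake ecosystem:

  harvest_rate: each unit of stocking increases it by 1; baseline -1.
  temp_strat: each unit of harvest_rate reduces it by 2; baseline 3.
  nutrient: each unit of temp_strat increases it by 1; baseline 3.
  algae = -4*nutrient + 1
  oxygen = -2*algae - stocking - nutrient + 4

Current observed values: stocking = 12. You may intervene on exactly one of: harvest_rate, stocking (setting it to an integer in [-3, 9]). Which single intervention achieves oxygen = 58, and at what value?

set stocking = 0

Intervening on harvest_rate: oxygen = -14*harvest_rate + 32. Reaching 58 requires harvest_rate = -13/7, not an integer.
Intervening on stocking: with other inputs at their observed values, oxygen = -15*stocking + 58. Solving for 58 gives stocking = 0, within [-3, 9].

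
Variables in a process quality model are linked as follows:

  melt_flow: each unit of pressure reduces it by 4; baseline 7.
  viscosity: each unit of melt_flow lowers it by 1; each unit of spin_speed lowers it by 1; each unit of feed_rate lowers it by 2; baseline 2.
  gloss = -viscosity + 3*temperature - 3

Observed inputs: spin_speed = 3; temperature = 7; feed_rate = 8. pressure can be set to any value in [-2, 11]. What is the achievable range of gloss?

-2 to 50

Substituting into the viscosity equation gives viscosity = 4*pressure - 24.
gloss becomes -4*pressure + 42.
Linear in pressure, so extremes are at the endpoints: pressure = -2 gives gloss = 50; pressure = 11 gives gloss = -2.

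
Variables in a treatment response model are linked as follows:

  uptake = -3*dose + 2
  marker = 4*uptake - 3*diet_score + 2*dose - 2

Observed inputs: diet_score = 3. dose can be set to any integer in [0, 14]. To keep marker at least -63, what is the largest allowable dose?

Substituting into the marker equation gives marker = -10*dose - 3.
Require -10*dose - 3 ≥ -63, so dose ≤ 6.
The largest integer in [0, 14] satisfying this is 6.

dose = 6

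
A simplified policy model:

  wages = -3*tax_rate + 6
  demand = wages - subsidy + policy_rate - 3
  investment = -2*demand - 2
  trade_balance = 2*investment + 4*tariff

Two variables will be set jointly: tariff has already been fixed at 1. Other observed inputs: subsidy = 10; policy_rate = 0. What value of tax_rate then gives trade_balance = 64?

tax_rate = 3

With tariff held at 1:
Substituting into the demand equation gives demand = -3*tax_rate - 7.
This gives investment = 6*tax_rate + 12.
This gives trade_balance = 12*tax_rate + 28.
Solve 12*tax_rate + 28 = 64: tax_rate = (64 - 28) / 12 = 3.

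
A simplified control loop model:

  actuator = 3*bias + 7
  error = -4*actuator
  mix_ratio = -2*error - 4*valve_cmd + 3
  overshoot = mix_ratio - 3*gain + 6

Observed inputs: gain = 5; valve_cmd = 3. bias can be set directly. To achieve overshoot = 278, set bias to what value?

Substituting into the error equation gives error = -12*bias - 28.
Substituting into the mix_ratio equation gives mix_ratio = 24*bias + 47.
So overshoot = 24*bias + 38.
Solve 24*bias + 38 = 278: bias = (278 - 38) / 24 = 10.

bias = 10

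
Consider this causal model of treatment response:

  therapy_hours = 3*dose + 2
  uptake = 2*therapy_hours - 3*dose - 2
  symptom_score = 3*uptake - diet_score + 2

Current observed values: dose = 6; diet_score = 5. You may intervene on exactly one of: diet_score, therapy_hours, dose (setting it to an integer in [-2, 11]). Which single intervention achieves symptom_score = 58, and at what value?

set diet_score = 4

Intervening on diet_score: with other inputs at their observed values, symptom_score = -diet_score + 62. Solving for 58 gives diet_score = 4, within [-2, 11].
Intervening on therapy_hours: symptom_score = 6*therapy_hours - 63. Reaching 58 requires therapy_hours = 121/6, not an integer.
Intervening on dose: symptom_score = 9*dose + 3. Reaching 58 requires dose = 55/9, not an integer.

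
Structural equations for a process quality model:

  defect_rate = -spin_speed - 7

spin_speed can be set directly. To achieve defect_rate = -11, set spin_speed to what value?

Solve -spin_speed - 7 = -11: spin_speed = (-11 + 7) / -1 = 4.

spin_speed = 4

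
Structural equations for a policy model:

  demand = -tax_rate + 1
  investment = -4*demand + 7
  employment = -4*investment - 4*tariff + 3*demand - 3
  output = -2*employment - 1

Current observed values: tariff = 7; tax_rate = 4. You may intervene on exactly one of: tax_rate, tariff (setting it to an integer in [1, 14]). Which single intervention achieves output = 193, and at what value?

set tax_rate = 3

Intervening on tax_rate: with other inputs at their observed values, output = 38*tax_rate + 79. Solving for 193 gives tax_rate = 3, within [1, 14].
Intervening on tariff: output = 8*tariff + 175. Reaching 193 requires tariff = 9/4, not an integer.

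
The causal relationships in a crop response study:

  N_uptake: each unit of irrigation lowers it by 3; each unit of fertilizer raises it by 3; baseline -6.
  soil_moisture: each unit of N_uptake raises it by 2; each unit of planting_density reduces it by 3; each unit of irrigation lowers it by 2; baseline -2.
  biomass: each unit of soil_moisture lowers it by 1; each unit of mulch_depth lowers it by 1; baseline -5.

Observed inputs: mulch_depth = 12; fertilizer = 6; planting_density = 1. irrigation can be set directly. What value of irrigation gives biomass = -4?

irrigation = 4

Substituting into the N_uptake equation gives N_uptake = -3*irrigation + 12.
soil_moisture becomes -8*irrigation + 19.
So biomass = 8*irrigation - 36.
Solve 8*irrigation - 36 = -4: irrigation = (-4 + 36) / 8 = 4.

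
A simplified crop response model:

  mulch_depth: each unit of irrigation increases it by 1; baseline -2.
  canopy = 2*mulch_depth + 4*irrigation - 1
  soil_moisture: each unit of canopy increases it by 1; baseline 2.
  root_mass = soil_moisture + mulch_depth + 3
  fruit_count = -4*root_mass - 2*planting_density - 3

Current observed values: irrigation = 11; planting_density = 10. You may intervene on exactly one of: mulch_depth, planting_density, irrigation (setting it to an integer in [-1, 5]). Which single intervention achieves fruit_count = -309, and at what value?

Intervening on mulch_depth: fruit_count = -12*mulch_depth - 215. Reaching -309 requires mulch_depth = 47/6, not an integer.
Intervening on planting_density: with other inputs at their observed values, fruit_count = -2*planting_density - 303. Solving for -309 gives planting_density = 3, within [-1, 5].
Intervening on irrigation: fruit_count = -28*irrigation - 15. Reaching -309 requires irrigation = 21/2, not an integer.

set planting_density = 3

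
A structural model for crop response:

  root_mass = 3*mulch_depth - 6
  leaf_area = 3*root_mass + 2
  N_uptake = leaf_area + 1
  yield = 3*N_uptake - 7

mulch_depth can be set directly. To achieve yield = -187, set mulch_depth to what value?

mulch_depth = -5

Substituting into the leaf_area equation gives leaf_area = 9*mulch_depth - 16.
Substituting into the N_uptake equation gives N_uptake = 9*mulch_depth - 15.
Substituting into the yield equation gives yield = 27*mulch_depth - 52.
Solve 27*mulch_depth - 52 = -187: mulch_depth = (-187 + 52) / 27 = -5.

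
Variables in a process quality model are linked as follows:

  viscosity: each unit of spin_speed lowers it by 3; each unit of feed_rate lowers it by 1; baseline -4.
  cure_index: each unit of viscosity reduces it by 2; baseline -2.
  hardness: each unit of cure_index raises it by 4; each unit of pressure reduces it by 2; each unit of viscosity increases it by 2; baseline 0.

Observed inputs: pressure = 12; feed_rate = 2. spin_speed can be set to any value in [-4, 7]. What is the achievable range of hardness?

-68 to 130

Substituting into the viscosity equation gives viscosity = -3*spin_speed - 6.
This gives cure_index = 6*spin_speed + 10.
Substituting into the hardness equation gives hardness = 18*spin_speed + 4.
Linear in spin_speed, so extremes are at the endpoints: spin_speed = -4 gives hardness = -68; spin_speed = 7 gives hardness = 130.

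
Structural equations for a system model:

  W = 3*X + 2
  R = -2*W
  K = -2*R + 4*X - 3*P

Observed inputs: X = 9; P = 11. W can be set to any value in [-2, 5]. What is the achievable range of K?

-5 to 23

Intervening on W fixes its value directly, overriding its dependence on X.
Substituting into the K equation gives K = 4*W + 3.
Linear in W, so extremes are at the endpoints: W = -2 gives K = -5; W = 5 gives K = 23.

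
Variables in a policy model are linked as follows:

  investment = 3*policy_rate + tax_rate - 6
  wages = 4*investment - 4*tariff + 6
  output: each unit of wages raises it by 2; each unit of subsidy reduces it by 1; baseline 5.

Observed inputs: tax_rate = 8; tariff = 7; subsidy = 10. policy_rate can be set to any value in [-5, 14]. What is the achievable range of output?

Substituting into the investment equation gives investment = 3*policy_rate + 2.
Substituting into the wages equation gives wages = 12*policy_rate - 14.
This gives output = 24*policy_rate - 33.
Linear in policy_rate, so extremes are at the endpoints: policy_rate = -5 gives output = -153; policy_rate = 14 gives output = 303.

-153 to 303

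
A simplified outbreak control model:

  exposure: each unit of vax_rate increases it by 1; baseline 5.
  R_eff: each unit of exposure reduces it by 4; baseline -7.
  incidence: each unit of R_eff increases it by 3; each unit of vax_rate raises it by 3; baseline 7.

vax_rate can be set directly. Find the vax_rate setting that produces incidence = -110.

Substituting into the R_eff equation gives R_eff = -4*vax_rate - 27.
Substituting into the incidence equation gives incidence = -9*vax_rate - 74.
Solve -9*vax_rate - 74 = -110: vax_rate = (-110 + 74) / -9 = 4.

vax_rate = 4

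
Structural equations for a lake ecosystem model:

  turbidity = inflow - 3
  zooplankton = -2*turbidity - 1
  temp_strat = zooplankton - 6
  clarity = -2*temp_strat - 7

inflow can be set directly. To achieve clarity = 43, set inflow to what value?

Substituting into the zooplankton equation gives zooplankton = -2*inflow + 5.
temp_strat becomes -2*inflow - 1.
clarity becomes 4*inflow - 5.
Solve 4*inflow - 5 = 43: inflow = (43 + 5) / 4 = 12.

inflow = 12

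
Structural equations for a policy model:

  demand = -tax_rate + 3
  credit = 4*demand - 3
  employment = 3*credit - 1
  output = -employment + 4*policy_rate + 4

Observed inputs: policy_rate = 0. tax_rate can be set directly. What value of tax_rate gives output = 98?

tax_rate = 10

Substituting into the credit equation gives credit = -4*tax_rate + 9.
Substituting into the employment equation gives employment = -12*tax_rate + 26.
So output = 12*tax_rate - 22.
Solve 12*tax_rate - 22 = 98: tax_rate = (98 + 22) / 12 = 10.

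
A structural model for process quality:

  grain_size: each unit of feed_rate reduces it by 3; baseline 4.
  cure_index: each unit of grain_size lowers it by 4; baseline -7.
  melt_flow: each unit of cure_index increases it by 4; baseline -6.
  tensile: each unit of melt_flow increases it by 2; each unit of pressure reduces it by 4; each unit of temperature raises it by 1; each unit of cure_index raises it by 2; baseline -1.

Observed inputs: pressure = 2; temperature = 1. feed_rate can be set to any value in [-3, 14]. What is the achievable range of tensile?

Substituting into the cure_index equation gives cure_index = 12*feed_rate - 23.
Substituting into the melt_flow equation gives melt_flow = 48*feed_rate - 98.
Substituting into the tensile equation gives tensile = 120*feed_rate - 250.
Linear in feed_rate, so extremes are at the endpoints: feed_rate = -3 gives tensile = -610; feed_rate = 14 gives tensile = 1430.

-610 to 1430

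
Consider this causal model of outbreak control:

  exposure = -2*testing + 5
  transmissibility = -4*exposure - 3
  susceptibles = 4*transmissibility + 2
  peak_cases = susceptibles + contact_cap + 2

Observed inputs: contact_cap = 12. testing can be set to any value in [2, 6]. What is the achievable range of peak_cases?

-12 to 116

Substituting into the transmissibility equation gives transmissibility = 8*testing - 23.
Substituting into the susceptibles equation gives susceptibles = 32*testing - 90.
Substituting into the peak_cases equation gives peak_cases = 32*testing - 76.
Linear in testing, so extremes are at the endpoints: testing = 2 gives peak_cases = -12; testing = 6 gives peak_cases = 116.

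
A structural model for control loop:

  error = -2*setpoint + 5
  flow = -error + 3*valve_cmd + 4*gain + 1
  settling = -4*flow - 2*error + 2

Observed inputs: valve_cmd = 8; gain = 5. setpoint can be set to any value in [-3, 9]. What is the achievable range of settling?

-204 to -156

Substituting into the flow equation gives flow = 2*setpoint + 40.
settling becomes -4*setpoint - 168.
Linear in setpoint, so extremes are at the endpoints: setpoint = -3 gives settling = -156; setpoint = 9 gives settling = -204.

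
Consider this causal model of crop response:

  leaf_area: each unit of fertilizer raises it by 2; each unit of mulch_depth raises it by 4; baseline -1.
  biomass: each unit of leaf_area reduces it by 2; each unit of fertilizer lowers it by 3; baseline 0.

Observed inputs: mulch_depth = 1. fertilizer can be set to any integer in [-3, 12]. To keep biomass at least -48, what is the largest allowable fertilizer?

Substituting into the leaf_area equation gives leaf_area = 2*fertilizer + 3.
This gives biomass = -7*fertilizer - 6.
Require -7*fertilizer - 6 ≥ -48, so fertilizer ≤ 6.
The largest integer in [-3, 12] satisfying this is 6.

fertilizer = 6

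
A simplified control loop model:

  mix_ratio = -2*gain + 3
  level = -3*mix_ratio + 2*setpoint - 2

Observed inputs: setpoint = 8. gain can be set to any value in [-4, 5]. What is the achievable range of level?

Substituting into the level equation gives level = 6*gain + 5.
Linear in gain, so extremes are at the endpoints: gain = -4 gives level = -19; gain = 5 gives level = 35.

-19 to 35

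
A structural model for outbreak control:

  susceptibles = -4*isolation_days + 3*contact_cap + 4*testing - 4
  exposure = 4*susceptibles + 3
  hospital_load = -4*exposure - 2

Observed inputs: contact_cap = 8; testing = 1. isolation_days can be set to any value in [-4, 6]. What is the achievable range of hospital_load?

Substituting into the susceptibles equation gives susceptibles = -4*isolation_days + 24.
So exposure = -16*isolation_days + 99.
Substituting into the hospital_load equation gives hospital_load = 64*isolation_days - 398.
Linear in isolation_days, so extremes are at the endpoints: isolation_days = -4 gives hospital_load = -654; isolation_days = 6 gives hospital_load = -14.

-654 to -14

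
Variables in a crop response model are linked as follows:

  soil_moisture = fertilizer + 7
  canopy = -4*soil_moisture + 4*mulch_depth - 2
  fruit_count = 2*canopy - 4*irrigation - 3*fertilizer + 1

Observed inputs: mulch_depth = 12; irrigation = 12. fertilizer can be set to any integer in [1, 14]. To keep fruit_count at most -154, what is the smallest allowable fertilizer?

Substituting into the canopy equation gives canopy = -4*fertilizer + 18.
Substituting into the fruit_count equation gives fruit_count = -11*fertilizer - 11.
Require -11*fertilizer - 11 ≤ -154, so fertilizer ≥ 13.
The smallest integer in [1, 14] satisfying this is 13.

fertilizer = 13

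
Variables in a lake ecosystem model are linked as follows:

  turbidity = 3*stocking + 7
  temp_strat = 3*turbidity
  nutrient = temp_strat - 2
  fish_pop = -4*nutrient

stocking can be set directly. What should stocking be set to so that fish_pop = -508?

Substituting into the temp_strat equation gives temp_strat = 9*stocking + 21.
nutrient becomes 9*stocking + 19.
Substituting into the fish_pop equation gives fish_pop = -36*stocking - 76.
Solve -36*stocking - 76 = -508: stocking = (-508 + 76) / -36 = 12.

stocking = 12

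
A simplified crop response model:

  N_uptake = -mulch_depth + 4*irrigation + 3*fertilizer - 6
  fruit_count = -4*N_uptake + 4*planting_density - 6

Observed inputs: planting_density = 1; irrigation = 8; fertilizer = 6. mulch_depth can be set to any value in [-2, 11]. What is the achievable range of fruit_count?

-186 to -134

Substituting into the N_uptake equation gives N_uptake = -mulch_depth + 44.
Substituting into the fruit_count equation gives fruit_count = 4*mulch_depth - 178.
Linear in mulch_depth, so extremes are at the endpoints: mulch_depth = -2 gives fruit_count = -186; mulch_depth = 11 gives fruit_count = -134.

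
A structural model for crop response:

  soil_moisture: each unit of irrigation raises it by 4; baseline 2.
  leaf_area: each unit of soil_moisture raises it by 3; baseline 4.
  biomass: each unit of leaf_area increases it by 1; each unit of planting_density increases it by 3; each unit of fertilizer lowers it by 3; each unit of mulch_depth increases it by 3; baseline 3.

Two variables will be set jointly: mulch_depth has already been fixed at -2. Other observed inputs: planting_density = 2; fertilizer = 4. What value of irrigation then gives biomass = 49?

irrigation = 4

With mulch_depth held at -2:
Substituting into the leaf_area equation gives leaf_area = 12*irrigation + 10.
Substituting into the biomass equation gives biomass = 12*irrigation + 1.
Solve 12*irrigation + 1 = 49: irrigation = (49 - 1) / 12 = 4.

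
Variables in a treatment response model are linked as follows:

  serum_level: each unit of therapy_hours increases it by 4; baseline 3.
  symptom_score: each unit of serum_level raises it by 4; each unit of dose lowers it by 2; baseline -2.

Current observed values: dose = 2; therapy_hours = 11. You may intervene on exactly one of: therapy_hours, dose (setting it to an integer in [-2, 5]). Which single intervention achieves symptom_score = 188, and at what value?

Intervening on therapy_hours: symptom_score = 16*therapy_hours + 6. Reaching 188 requires therapy_hours = 91/8, not an integer.
Intervening on dose: with other inputs at their observed values, symptom_score = -2*dose + 186. Solving for 188 gives dose = -1, within [-2, 5].

set dose = -1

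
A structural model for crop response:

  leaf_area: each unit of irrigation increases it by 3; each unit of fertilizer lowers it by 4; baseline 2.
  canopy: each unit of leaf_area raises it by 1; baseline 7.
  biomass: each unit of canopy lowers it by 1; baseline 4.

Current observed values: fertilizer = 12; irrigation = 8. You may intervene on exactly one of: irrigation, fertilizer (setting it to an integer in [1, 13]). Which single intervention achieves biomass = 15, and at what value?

Intervening on irrigation: biomass = -3*irrigation + 43. Reaching 15 requires irrigation = 28/3, not an integer.
Intervening on fertilizer: with other inputs at their observed values, biomass = 4*fertilizer - 29. Solving for 15 gives fertilizer = 11, within [1, 13].

set fertilizer = 11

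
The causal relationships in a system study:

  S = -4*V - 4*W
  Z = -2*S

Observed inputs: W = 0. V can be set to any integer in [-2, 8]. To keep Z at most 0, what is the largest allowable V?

Substituting into the S equation gives S = -4*V.
So Z = 8*V.
Require 8*V ≤ 0, so V ≤ 0.
The largest integer in [-2, 8] satisfying this is 0.

V = 0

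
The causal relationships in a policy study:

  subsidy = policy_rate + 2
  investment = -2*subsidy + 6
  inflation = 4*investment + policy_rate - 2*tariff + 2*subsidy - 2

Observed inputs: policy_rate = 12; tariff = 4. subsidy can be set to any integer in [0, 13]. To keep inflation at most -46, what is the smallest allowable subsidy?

Intervening on subsidy fixes its value directly, overriding its dependence on policy_rate.
Substituting into the inflation equation gives inflation = -6*subsidy + 26.
Require -6*subsidy + 26 ≤ -46, so subsidy ≥ 12.
The smallest integer in [0, 13] satisfying this is 12.

subsidy = 12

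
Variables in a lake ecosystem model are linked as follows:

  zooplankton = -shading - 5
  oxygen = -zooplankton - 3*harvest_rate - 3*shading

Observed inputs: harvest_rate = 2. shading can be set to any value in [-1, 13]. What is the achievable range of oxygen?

Substituting into the oxygen equation gives oxygen = -2*shading - 1.
Linear in shading, so extremes are at the endpoints: shading = -1 gives oxygen = 1; shading = 13 gives oxygen = -27.

-27 to 1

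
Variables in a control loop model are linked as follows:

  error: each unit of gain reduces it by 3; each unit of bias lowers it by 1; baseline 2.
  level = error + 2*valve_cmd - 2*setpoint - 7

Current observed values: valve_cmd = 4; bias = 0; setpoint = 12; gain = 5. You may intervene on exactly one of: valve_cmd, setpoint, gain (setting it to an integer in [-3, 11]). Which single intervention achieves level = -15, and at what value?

set gain = -2

Intervening on valve_cmd: level = 2*valve_cmd - 44. Reaching -15 requires valve_cmd = 29/2, not an integer.
Intervening on setpoint: level = -2*setpoint - 12. Reaching -15 requires setpoint = 3/2, not an integer.
Intervening on gain: with other inputs at their observed values, level = -3*gain - 21. Solving for -15 gives gain = -2, within [-3, 11].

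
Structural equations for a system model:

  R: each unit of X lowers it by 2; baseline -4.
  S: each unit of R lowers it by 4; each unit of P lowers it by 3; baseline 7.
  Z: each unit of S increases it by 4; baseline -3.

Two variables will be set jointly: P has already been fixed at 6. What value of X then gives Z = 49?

With P held at 6:
Substituting into the S equation gives S = 8*X + 5.
Substituting into the Z equation gives Z = 32*X + 17.
Solve 32*X + 17 = 49: X = (49 - 17) / 32 = 1.

X = 1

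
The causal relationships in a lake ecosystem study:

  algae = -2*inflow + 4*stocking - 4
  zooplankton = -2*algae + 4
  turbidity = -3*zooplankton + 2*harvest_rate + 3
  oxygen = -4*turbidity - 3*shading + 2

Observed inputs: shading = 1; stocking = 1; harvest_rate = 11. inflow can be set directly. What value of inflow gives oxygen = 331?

inflow = 8

Substituting into the algae equation gives algae = -2*inflow.
Substituting into the zooplankton equation gives zooplankton = 4*inflow + 4.
So turbidity = -12*inflow + 13.
Substituting into the oxygen equation gives oxygen = 48*inflow - 53.
Solve 48*inflow - 53 = 331: inflow = (331 + 53) / 48 = 8.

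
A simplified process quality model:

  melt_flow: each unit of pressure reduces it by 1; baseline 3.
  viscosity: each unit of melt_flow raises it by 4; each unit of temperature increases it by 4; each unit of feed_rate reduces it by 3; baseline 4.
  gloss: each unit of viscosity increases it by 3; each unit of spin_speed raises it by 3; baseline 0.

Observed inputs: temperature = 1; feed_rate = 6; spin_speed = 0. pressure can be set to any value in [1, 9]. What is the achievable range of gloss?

-102 to -6

Substituting into the viscosity equation gives viscosity = -4*pressure + 2.
So gloss = -12*pressure + 6.
Linear in pressure, so extremes are at the endpoints: pressure = 1 gives gloss = -6; pressure = 9 gives gloss = -102.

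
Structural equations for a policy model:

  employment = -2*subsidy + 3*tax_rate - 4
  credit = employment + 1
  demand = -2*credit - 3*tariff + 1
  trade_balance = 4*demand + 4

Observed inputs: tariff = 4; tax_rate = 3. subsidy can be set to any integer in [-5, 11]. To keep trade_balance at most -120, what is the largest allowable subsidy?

subsidy = -2

Substituting into the employment equation gives employment = -2*subsidy + 5.
Substituting into the credit equation gives credit = -2*subsidy + 6.
This gives demand = 4*subsidy - 23.
This gives trade_balance = 16*subsidy - 88.
Require 16*subsidy - 88 ≤ -120, so subsidy ≤ -2.
The largest integer in [-5, 11] satisfying this is -2.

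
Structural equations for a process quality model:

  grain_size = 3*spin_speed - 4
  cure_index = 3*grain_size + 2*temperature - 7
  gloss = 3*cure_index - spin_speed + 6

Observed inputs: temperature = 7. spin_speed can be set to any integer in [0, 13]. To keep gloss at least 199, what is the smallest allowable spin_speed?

Substituting into the cure_index equation gives cure_index = 9*spin_speed - 5.
Substituting into the gloss equation gives gloss = 26*spin_speed - 9.
Require 26*spin_speed - 9 ≥ 199, so spin_speed ≥ 8.
The smallest integer in [0, 13] satisfying this is 8.

spin_speed = 8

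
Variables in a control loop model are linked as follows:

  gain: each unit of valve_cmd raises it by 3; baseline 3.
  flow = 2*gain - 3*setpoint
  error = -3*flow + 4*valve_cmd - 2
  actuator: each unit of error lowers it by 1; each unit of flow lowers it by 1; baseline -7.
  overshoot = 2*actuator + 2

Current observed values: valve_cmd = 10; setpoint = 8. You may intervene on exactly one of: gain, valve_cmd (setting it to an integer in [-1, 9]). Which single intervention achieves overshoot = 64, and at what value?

set valve_cmd = 9

Intervening on gain: overshoot = 8*gain - 184. Reaching 64 requires gain = 31, outside [-1, 9].
Intervening on valve_cmd: with other inputs at their observed values, overshoot = 16*valve_cmd - 80. Solving for 64 gives valve_cmd = 9, within [-1, 9].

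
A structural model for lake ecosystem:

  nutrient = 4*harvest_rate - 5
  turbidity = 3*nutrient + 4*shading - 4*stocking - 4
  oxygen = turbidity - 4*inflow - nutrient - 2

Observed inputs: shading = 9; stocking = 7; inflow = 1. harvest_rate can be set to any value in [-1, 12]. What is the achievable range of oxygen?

-20 to 84

Substituting into the turbidity equation gives turbidity = 12*harvest_rate - 11.
Substituting into the oxygen equation gives oxygen = 8*harvest_rate - 12.
Linear in harvest_rate, so extremes are at the endpoints: harvest_rate = -1 gives oxygen = -20; harvest_rate = 12 gives oxygen = 84.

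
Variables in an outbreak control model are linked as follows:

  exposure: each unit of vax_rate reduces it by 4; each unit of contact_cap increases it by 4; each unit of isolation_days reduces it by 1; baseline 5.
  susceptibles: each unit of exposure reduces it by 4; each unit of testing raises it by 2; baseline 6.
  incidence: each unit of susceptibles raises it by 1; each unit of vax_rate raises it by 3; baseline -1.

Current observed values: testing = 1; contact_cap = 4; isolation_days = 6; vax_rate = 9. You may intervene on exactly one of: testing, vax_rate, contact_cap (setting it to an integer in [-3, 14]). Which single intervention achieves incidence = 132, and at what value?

Intervening on testing: with other inputs at their observed values, incidence = 2*testing + 116. Solving for 132 gives testing = 8, within [-3, 14].
Intervening on vax_rate: incidence = 19*vax_rate - 53. Reaching 132 requires vax_rate = 185/19, not an integer.
Intervening on contact_cap: incidence = -16*contact_cap + 182. Reaching 132 requires contact_cap = 25/8, not an integer.

set testing = 8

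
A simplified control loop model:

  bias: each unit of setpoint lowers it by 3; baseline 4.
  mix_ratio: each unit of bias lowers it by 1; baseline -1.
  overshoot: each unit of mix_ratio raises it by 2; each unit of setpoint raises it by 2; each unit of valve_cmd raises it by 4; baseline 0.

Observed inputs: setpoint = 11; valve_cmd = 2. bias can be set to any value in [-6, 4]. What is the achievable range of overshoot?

Intervening on bias fixes its value directly, overriding its dependence on setpoint.
Substituting into the overshoot equation gives overshoot = -2*bias + 28.
Linear in bias, so extremes are at the endpoints: bias = -6 gives overshoot = 40; bias = 4 gives overshoot = 20.

20 to 40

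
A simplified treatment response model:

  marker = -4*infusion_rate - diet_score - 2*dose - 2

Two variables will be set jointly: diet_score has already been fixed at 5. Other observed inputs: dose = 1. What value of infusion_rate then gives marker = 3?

infusion_rate = -3

With diet_score held at 5:
Substituting into the marker equation gives marker = -4*infusion_rate - 9.
Solve -4*infusion_rate - 9 = 3: infusion_rate = (3 + 9) / -4 = -3.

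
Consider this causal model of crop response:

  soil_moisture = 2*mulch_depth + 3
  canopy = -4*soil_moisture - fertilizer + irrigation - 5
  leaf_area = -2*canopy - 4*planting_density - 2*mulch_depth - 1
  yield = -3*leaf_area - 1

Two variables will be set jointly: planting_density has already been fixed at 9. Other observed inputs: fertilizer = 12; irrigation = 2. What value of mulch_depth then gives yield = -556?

With planting_density held at 9:
Substituting into the canopy equation gives canopy = -8*mulch_depth - 27.
Substituting into the leaf_area equation gives leaf_area = 14*mulch_depth + 17.
yield becomes -42*mulch_depth - 52.
Solve -42*mulch_depth - 52 = -556: mulch_depth = (-556 + 52) / -42 = 12.

mulch_depth = 12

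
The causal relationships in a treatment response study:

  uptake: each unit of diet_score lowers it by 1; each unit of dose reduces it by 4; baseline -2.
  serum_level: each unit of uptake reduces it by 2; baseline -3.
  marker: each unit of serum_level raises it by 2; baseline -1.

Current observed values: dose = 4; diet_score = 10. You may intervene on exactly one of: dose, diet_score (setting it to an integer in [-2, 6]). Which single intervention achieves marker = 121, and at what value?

Intervening on dose: with other inputs at their observed values, marker = 16*dose + 41. Solving for 121 gives dose = 5, within [-2, 6].
Intervening on diet_score: marker = 4*diet_score + 65. Reaching 121 requires diet_score = 14, outside [-2, 6].

set dose = 5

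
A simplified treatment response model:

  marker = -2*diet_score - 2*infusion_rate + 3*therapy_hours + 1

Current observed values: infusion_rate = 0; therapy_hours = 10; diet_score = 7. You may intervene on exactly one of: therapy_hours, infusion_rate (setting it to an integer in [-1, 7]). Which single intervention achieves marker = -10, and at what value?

set therapy_hours = 1

Intervening on therapy_hours: with other inputs at their observed values, marker = 3*therapy_hours - 13. Solving for -10 gives therapy_hours = 1, within [-1, 7].
Intervening on infusion_rate: marker = -2*infusion_rate + 17. Reaching -10 requires infusion_rate = 27/2, not an integer.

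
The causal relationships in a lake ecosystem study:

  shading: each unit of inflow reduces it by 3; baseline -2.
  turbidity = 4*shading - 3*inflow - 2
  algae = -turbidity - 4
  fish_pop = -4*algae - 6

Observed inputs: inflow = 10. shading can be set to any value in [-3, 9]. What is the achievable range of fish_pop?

Intervening on shading fixes its value directly, overriding its dependence on inflow.
Substituting into the turbidity equation gives turbidity = 4*shading - 32.
This gives algae = -4*shading + 28.
Substituting into the fish_pop equation gives fish_pop = 16*shading - 118.
Linear in shading, so extremes are at the endpoints: shading = -3 gives fish_pop = -166; shading = 9 gives fish_pop = 26.

-166 to 26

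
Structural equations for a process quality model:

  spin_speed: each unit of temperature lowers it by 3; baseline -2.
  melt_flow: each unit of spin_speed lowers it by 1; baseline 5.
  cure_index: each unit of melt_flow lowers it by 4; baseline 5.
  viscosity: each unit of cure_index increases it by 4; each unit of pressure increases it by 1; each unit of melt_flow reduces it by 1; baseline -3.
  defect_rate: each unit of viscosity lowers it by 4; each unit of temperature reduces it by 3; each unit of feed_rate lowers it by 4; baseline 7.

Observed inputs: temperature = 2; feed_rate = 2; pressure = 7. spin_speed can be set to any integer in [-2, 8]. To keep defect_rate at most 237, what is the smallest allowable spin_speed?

Intervening on spin_speed fixes its value directly, overriding its dependence on temperature.
Substituting into the cure_index equation gives cure_index = 4*spin_speed - 15.
This gives viscosity = 17*spin_speed - 61.
Substituting into the defect_rate equation gives defect_rate = -68*spin_speed + 237.
Require -68*spin_speed + 237 ≤ 237, so spin_speed ≥ 0.
The smallest integer in [-2, 8] satisfying this is 0.

spin_speed = 0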